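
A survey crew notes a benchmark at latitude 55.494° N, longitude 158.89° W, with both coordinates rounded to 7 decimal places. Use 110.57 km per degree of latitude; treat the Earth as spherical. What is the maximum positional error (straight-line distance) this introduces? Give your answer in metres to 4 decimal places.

0.0064 metres

Rounding to 7 decimal places leaves each coordinate within ±5e-08° of the true value.
N–S: 5e-08° × 110570 m/° = 0.0055285 m.
E–W at 55.494°: 5e-08° × 110570 × cos 55.494° = 5e-08 × 110570 × 0.5665 ≈ 0.00313185 m.
Combining orthogonally: (0.0055285² + 0.00313185²)^½ ≈ 0.00635396 m.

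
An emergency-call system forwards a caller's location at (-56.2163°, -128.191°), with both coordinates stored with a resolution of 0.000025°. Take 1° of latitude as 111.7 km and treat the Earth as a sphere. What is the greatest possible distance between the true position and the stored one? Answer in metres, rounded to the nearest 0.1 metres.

1.6 metres

With a 0.000025° grid the true value lies within half a step, ±0.000025°/2 = ±1.25e-05°, of the stored one.
Latitude error → 1.25e-05 × 111700 = 1.39625 m along the meridian.
Longitude error → 1.25e-05 × 111700 × cos 56.2163° = 1.25e-05 × 111700 × 0.5561 ≈ 0.776398 m.
The two errors are perpendicular, so the maximum displacement is √(1.39625² + 0.776398²) ≈ 1.59759 m.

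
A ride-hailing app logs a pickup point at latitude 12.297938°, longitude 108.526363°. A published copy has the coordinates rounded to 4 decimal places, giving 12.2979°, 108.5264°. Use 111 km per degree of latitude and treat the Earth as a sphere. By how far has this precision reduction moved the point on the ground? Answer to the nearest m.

6 m

Δlat = 12.297938 − 12.2979 = +0.000038°; Δlon = 108.526363 − 108.5264 = -0.000037°.
North–south shift: 0.000038 × 111000 = 4.218 m.
E–W at 12.2979°: -0.000037° × 111000 × cos 12.2979° = -0.000037 × 111000 × 0.9771 ≈ -4.01276 m.
Distance: √(4.218² + 4.01276²) ≈ 5.82183 m.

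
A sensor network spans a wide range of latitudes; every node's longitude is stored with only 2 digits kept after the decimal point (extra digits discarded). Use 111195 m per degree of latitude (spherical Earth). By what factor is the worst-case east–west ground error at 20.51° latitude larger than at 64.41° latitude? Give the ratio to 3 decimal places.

2.168

Truncating at 2 decimal places can drop up to a full unit in the last place, so the longitude may be off by as much as 0.01°.
At 20.51°: 0.01° × 111195 × cos 20.51° = 0.01 × 111195 × 0.9366 ≈ 1041.5 m.
Error at 64.41° = 0.01° × 111195 × cos 64.41° ≈ 1112 × 0.4319 = 480.28 m.
Ratio: 1041.5 / 480.28 = cos 20.51° / cos 64.41° ≈ 2.1684.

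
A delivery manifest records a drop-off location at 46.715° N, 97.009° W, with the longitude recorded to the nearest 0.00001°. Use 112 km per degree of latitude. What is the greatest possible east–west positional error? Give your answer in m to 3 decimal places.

0.384 m

Rounding to 5 decimal places leaves the longitude within ±5e-06° of the true value.
One degree of longitude at 46.715° is 112000 × cos 46.715° ≈ 112000 × 0.6856 = 76790.3 m.
Maximum E–W displacement: 5e-06 × 76790.3 = 0.383952 m.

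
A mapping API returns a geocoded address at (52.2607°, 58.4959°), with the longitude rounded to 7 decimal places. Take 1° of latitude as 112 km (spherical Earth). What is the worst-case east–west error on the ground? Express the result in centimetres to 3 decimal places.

0.343 centimetres

Rounding to 7 decimal places leaves the longitude within ±5e-08° of the true value.
At latitude 52.2607° a degree of longitude spans 112000 m × cos 52.2607° = 112000 × 0.6121 ≈ 68551.8 m.
Maximum E–W displacement: 5e-08 × 68551.8 = 0.00342759 m.
That is 0.00342759 m = 0.34276 cm.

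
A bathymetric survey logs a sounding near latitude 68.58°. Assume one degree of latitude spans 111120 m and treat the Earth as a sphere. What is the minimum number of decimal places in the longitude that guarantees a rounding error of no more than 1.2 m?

5 decimal places

At 68.58° one degree of longitude covers 111120 × cos 68.58° ≈ 111120 × 0.3652 ≈ 40581.2 m.
N decimal places → at most half a unit in the last place, 0.5 × 10⁻ᴺ° = 40581.2/2 × 10⁻ᴺ m.
Setting 20290.6 × 10⁻ᴺ ≤ 1.2 gives 10ᴺ ≥ 1.691e+04, i.e. N ≥ 4.23.
So 5 decimal places suffice (0.203 m); 4 would allow up to 2.03 m.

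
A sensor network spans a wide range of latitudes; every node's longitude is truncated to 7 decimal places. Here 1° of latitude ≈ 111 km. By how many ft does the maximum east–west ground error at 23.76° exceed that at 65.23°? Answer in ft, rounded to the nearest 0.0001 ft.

0.0181 ft

Truncating at 7 decimal places can drop up to a full unit in the last place, so the longitude may be off by as much as 1e-07°.
At 23.76°: 1e-07° × 111000 × cos 23.76° = 1e-07 × 111000 × 0.9152 ≈ 0.010159 m.
Error at 65.23° = 1e-07° × 111000 × cos 65.23° ≈ 0.0111 × 0.4190 = 0.0046506 m.
Difference: 0.010159 − 0.0046506 = 0.0055085 m.
Converting: 0.00550854 m × 3.2808 ft/m ≈ 0.018073 ft.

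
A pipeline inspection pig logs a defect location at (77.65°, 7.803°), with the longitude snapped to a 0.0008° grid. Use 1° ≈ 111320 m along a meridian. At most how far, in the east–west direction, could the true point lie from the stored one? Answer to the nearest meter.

With a 0.0008° grid the true value lies within half a step, ±0.0008°/2 = ±0.0004°, of the stored one.
At latitude 77.65° a degree of longitude spans 111320 m × cos 77.65° = 111320 × 0.2139 ≈ 23809.4 m.
East–west error: 0.0004° × 23809.4 m/° ≈ 9.52378 m.

10 meters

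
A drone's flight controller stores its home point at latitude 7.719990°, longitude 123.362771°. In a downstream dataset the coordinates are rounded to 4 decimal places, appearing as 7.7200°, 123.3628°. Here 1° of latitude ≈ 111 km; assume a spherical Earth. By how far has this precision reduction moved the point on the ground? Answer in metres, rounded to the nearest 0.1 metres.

3.4 metres

Δlat = 7.719990 − 7.7200 = -0.000010°; Δlon = 123.362771 − 123.3628 = -0.000029°.
North–south shift: -0.000010 × 111000 = -1.11 m.
E–W at 7.72°: -0.000029° × 111000 × cos 7.72° = -0.000029 × 111000 × 0.9909 ≈ -3.18982 m.
Distance: √(1.11² + 3.18982²) ≈ 3.37744 m.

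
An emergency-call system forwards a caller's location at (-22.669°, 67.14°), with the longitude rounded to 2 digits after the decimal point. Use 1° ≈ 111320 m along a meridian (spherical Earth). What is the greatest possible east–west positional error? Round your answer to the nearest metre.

Rounding to 2 decimal places leaves the longitude within ±0.005° of the true value.
At latitude 22.669° a degree of longitude spans 111320 m × cos 22.669° = 111320 × 0.9227 ≈ 102720 m.
So at most 0.005° × 102720 ≈ 513.601 m east–west.

514 metres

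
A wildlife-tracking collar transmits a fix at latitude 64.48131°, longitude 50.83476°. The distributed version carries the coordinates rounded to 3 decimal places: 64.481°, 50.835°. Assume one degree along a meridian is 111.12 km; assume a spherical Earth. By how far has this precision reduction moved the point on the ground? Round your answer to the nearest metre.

36 metres

Δlat = 64.48131 − 64.481 = +0.00031°; Δlon = 50.83476 − 50.835 = -0.00024°.
N–S: 0.00031° × 111120 m/° = 34.4472 m.
E–W at 64.481°: -0.00024° × 111120 × cos 64.481° = -0.00024 × 111120 × 0.4308 ≈ -11.4892 m.
Combined displacement = (34.4472² + 11.4892²)^½ ≈ 36.3127 m.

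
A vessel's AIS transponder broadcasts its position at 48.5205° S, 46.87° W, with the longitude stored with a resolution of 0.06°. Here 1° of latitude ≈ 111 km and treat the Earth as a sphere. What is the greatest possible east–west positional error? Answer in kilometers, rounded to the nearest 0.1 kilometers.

With a 0.06° grid the true value lies within half a step, ±0.06°/2 = ±0.03°, of the stored one.
Parallels shrink by cos φ, so at 48.5205° a degree of longitude is 111000 × 0.6624 ≈ 73521.1 m.
So at most 0.03° × 73521.1 ≈ 2205.63 m east–west.
That is 2205.63 m = 2.2056 km.

2.2 kilometers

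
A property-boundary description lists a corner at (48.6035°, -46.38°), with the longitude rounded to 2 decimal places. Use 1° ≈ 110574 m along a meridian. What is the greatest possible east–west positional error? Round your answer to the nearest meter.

Rounding to 2 decimal places leaves the longitude within ±0.005° of the true value.
At latitude 48.6035° a degree of longitude spans 110574 m × cos 48.6035° = 110574 × 0.6613 ≈ 73118.8 m.
East–west error: 0.005° × 73118.8 m/° ≈ 365.594 m.

366 meters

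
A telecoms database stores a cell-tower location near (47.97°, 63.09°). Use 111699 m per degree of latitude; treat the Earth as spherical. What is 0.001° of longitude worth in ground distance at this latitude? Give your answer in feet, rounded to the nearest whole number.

0.001° of longitude at 47.97° is 0.001 × 111699 × cos 47.97° ≈ 0.001 × 74784.7 = 74.7847 m.
Converting: 74.7847 m × 3.2808 ft/m ≈ 245.36 ft.

245 feet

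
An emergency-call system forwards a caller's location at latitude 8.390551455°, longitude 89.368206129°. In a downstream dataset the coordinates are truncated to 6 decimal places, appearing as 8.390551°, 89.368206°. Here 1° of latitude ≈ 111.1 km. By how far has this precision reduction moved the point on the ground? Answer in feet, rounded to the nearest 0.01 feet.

0.17 feet

Δlat = 8.390551455 − 8.390551 = +0.000000455°; Δlon = 89.368206129 − 89.368206 = +0.000000129°.
N–S: 0.000000455° × 111100 m/° = 0.0505505 m.
E–W at 8.39055°: 0.000000129° × 111100 × cos 8.39055° = 0.000000129 × 111100 × 0.9893 ≈ 0.0141785 m.
Hypotenuse of the two orthogonal shifts: √(0.0505505² + 0.0141785²) = 0.0525013 m.
In feet: 0.0525013 m ÷ 0.3048 ≈ 0.17225 ft.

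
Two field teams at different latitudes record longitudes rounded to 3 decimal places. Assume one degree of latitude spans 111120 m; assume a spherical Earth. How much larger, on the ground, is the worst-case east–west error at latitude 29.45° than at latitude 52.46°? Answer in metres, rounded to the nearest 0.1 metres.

14.5 metres

Rounding to 3 decimal places leaves the longitude within ±0.0005° of the true value.
Error at 29.45° = 0.0005° × 111120 × cos 29.45° ≈ 55.56 × 0.8708 = 48.381 m.
Error at 52.46° = 0.0005° × 111120 × cos 52.46° ≈ 55.56 × 0.6093 = 33.854 m.
Difference: 48.381 − 33.854 = 14.527 m.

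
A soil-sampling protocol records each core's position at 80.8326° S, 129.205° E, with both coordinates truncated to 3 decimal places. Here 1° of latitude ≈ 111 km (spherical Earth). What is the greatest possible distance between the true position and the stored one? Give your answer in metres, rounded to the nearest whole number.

112 metres

Truncating at 3 decimal places can drop up to a full unit in the last place, so each coordinate may be off by as much as 0.001°.
N–S: 0.001° × 111000 m/° = 111 m.
East–west component at 80.8326°: 0.001° × 111000 × cos 80.8326° ≈ 0.001 × 17684.5 ≈ 17.6845 m.
The two errors are perpendicular, so the maximum displacement is √(111² + 17.6845²) ≈ 112.4 m.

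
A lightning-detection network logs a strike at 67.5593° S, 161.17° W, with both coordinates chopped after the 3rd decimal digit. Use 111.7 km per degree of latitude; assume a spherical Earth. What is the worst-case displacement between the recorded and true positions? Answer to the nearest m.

Truncating at 3 decimal places can drop up to a full unit in the last place, so each coordinate may be off by as much as 0.001°.
N–S: 0.001° × 111700 m/° = 111.7 m.
Longitude error → 0.001 × 111700 × cos 67.5593° = 0.001 × 111700 × 0.3817 ≈ 42.6389 m.
Combining orthogonally: (111.7² + 42.6389²)^½ ≈ 119.562 m.

120 m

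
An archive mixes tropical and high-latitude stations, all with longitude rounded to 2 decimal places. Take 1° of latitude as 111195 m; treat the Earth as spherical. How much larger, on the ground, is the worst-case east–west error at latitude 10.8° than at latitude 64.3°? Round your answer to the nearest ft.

1001 ft

Rounding to 2 decimal places leaves the longitude within ±0.005° of the true value.
At 10.8°: 0.005° × 111195 × cos 10.8° = 0.005 × 111195 × 0.9823 ≈ 546.13 m.
At 64.3°: 0.005° × 111195 × cos 64.3° = 0.005 × 111195 × 0.4337 ≈ 241.1 m.
Difference: 546.13 − 241.1 = 305.02 m.
In feet: 305.024 m ÷ 0.3048 ≈ 1000.7 ft.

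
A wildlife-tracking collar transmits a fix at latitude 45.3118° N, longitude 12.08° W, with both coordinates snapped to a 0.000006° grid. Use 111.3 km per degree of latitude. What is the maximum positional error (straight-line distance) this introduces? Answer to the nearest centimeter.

41 centimeters

With a 0.000006° grid the true value lies within half a step, ±0.000006°/2 = ±3e-06°, of the stored one.
Latitude error → 3e-06 × 111300 = 0.3339 m along the meridian.
Longitude error → 3e-06 × 111300 × cos 45.3118° = 3e-06 × 111300 × 0.7032 ≈ 0.234815 m.
The two errors are perpendicular, so the maximum displacement is √(0.3339² + 0.234815²) ≈ 0.4082 m.
That is 0.4082 m = 40.82 cm.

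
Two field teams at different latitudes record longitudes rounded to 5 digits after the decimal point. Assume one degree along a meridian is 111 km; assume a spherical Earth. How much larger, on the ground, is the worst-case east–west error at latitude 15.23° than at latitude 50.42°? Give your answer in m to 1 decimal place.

Rounding to 5 decimal places leaves the longitude within ±5e-06° of the true value.
Error at 15.23° = 5e-06° × 111000 × cos 15.23° ≈ 0.555 × 0.9649 = 0.53551 m.
Error at 50.42° = 5e-06° × 111000 × cos 50.42° ≈ 0.555 × 0.6372 = 0.35362 m.
Difference: 0.53551 − 0.35362 = 0.18189 m.

0.2 m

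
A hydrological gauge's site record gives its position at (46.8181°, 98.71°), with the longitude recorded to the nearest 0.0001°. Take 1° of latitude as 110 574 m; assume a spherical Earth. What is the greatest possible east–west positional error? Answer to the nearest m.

Rounding to 4 decimal places leaves the longitude within ±5e-05° of the true value.
One degree of longitude at 46.8181° is 110574 × cos 46.8181° ≈ 110574 × 0.6843 = 75667.6 m.
So at most 5e-05° × 75667.6 ≈ 3.78338 m east–west.

4 m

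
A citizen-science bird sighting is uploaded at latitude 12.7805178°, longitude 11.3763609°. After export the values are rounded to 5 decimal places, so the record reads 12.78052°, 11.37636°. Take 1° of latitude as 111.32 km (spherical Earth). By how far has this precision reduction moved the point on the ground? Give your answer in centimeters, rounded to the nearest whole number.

Δlat = 12.7805178 − 12.78052 = -0.0000022°; Δlon = 11.3763609 − 11.37636 = +0.0000009°.
N–S: -0.0000022° × 111320 m/° = -0.244904 m.
East–west at this latitude: 0.0000009° × 111320 × cos 12.7805° ≈ 0.0000009 × 108562 = 0.0977058 m.
Hypotenuse of the two orthogonal shifts: √(0.244904² + 0.0977058²) = 0.263675 m.
That is 0.263675 m = 26.367 cm.

26 centimeters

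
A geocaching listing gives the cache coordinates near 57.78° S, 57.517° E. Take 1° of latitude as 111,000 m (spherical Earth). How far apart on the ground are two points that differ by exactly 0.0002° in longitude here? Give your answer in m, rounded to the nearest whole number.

At 57.78° a degree of longitude is 111000 × cos 57.78° ≈ 59182 m, so 0.0002° corresponds to 11.8364 m.

12 m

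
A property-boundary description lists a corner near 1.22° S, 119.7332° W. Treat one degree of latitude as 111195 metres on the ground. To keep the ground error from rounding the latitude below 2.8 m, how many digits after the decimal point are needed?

5 decimal places

One degree of latitude covers 111195 m.
With N decimal places the half-ulp bound is 0.5·10⁻ᴺ°, or 0.5·10⁻ᴺ × 111195 m on the ground.
Setting 55597.5 × 10⁻ᴺ ≤ 2.8 gives 10ᴺ ≥ 1.986e+04, i.e. N ≥ 4.30.
So 5 decimal places suffice (0.556 m); 4 would allow up to 5.56 m.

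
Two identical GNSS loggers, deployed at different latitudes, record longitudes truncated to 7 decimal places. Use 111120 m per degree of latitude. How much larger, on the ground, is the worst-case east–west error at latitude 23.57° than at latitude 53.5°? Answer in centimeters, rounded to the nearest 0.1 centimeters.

Truncating at 7 decimal places can drop up to a full unit in the last place, so the longitude may be off by as much as 1e-07°.
Error at 23.57° = 1e-07° × 111120 × cos 23.57° ≈ 0.011112 × 0.9166 = 0.010185 m.
At 53.5°: 1e-07° × 111120 × cos 53.5° = 1e-07 × 111120 × 0.5948 ≈ 0.0066097 m.
Difference: 0.010185 − 0.0066097 = 0.0035753 m.
That is 0.00357528 m = 0.35753 cm.

0.4 centimeters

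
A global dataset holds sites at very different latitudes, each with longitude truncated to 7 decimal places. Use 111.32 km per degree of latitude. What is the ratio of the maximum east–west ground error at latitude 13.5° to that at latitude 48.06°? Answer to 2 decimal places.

Truncating at 7 decimal places can drop up to a full unit in the last place, so the longitude may be off by as much as 1e-07°.
Error at 13.5° = 1e-07° × 111320 × cos 13.5° ≈ 0.011132 × 0.9724 = 0.010824 m.
Error at 48.06° = 1e-07° × 111320 × cos 48.06° ≈ 0.011132 × 0.6684 = 0.0074401 m.
Ratio: 0.010824 / 0.0074401 = cos 13.5° / cos 48.06° ≈ 1.4549.

1.45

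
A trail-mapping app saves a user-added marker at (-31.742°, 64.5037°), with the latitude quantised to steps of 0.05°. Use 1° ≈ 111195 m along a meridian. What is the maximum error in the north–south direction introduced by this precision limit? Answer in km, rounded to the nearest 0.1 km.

With a 0.05° grid the true value lies within half a step, ±0.05°/2 = ±0.025°, of the stored one.
Along the meridian that is 0.025° × 111195 m/° = 2779.88 m.
That is 2779.88 m = 2.7799 km.

2.8 km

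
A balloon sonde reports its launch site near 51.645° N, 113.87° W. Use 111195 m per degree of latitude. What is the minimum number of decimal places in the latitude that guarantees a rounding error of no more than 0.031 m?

7

One degree of latitude covers 111195 m.
Rounding to N decimal places gives at most 0.5 × 10⁻ᴺ degrees of error, i.e. 0.5 × 10⁻ᴺ × 111195 m.
Need 0.5 × 111195 × 10⁻ᴺ ≤ 0.031 → 10⁻ᴺ ≤ 5.576e-07, so N ≥ 6.25.
N = 6 would give 0.0556 m (too coarse); N = 7 gives 0.00556 m ≤ 0.031 m.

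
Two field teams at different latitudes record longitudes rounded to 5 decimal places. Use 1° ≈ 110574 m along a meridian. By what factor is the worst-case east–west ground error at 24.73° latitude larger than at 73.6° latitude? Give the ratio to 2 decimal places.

3.22

Rounding to 5 decimal places leaves the longitude within ±5e-06° of the true value.
At 24.73°: 5e-06° × 110574 × cos 24.73° = 5e-06 × 110574 × 0.9083 ≈ 0.50217 m.
Error at 73.6° = 5e-06° × 110574 × cos 73.6° ≈ 0.55287 × 0.2823 = 0.1561 m.
The ratio reduces to cos 24.73° / cos 73.6° = 0.9083/0.2823 ≈ 3.2170.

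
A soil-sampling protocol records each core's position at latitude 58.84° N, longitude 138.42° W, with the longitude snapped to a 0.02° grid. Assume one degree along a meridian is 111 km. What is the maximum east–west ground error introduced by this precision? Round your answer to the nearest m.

With a 0.02° grid the true value lies within half a step, ±0.02°/2 = ±0.01°, of the stored one.
One degree of longitude at 58.84° is 111000 × cos 58.84° ≈ 111000 × 0.5174 = 57434.7 m.
East–west error: 0.01° × 57434.7 m/° ≈ 574.347 m.

574 m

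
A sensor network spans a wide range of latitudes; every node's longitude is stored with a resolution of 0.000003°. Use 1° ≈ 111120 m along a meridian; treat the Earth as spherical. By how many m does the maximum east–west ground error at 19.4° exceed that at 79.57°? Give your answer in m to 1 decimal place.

0.1 m

With a 0.000003° grid the true value lies within half a step, ±0.000003°/2 = ±1.5e-06°, of the stored one.
Error at 19.4° = 1.5e-06° × 111120 × cos 19.4° ≈ 0.16668 × 0.9432 = 0.15722 m.
Error at 79.57° = 1.5e-06° × 111120 × cos 79.57° ≈ 0.16668 × 0.1810 = 0.030175 m.
Difference: 0.15722 − 0.030175 = 0.12704 m.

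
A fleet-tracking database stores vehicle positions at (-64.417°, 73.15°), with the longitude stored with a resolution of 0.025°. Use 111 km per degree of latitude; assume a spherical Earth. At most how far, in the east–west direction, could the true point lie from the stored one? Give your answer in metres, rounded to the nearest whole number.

With a 0.025° grid the true value lies within half a step, ±0.025°/2 = ±0.0125°, of the stored one.
One degree of longitude at 64.417° is 111000 × cos 64.417° ≈ 111000 × 0.4318 = 47931.8 m.
East–west error: 0.0125° × 47931.8 m/° ≈ 599.148 m.

599 metres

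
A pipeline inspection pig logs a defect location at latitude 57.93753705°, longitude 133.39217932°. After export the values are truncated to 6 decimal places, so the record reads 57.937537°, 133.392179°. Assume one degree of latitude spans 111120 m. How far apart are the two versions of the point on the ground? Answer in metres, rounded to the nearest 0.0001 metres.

0.0197 metres

The latitude changed by +0.00000005° and the longitude by +0.00000032°.
N–S: 0.00000005° × 111120 m/° = 0.005556 m.
East–west at this latitude: 0.00000032° × 111120 × cos 57.9375° ≈ 0.00000032 × 58987.3 = 0.0188759 m.
Distance: √(0.005556² + 0.0188759²) ≈ 0.0196766 m.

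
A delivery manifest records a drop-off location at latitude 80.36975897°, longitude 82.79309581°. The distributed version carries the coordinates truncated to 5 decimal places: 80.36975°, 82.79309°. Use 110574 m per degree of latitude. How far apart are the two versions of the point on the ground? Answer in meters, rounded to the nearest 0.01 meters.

1.00 meters

The latitude changed by +0.00000897° and the longitude by +0.00000581°.
North–south shift: 0.00000897 × 110574 = 0.991849 m.
E–W at 80.3697°: 0.00000581° × 110574 × cos 80.3697° = 0.00000581 × 110574 × 0.1673 ≈ 0.107472 m.
Distance: √(0.991849² + 0.107472²) ≈ 0.997654 m.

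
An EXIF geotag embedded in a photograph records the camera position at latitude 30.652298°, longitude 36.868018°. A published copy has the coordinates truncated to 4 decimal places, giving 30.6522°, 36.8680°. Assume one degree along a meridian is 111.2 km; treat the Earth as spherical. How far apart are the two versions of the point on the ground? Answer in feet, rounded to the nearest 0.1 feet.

36.2 feet

The latitude changed by +0.000098° and the longitude by +0.000018°.
N–S: 0.000098° × 111200 m/° = 10.8976 m.
E–W at 30.6522°: 0.000018° × 111200 × cos 30.6522° = 0.000018 × 111200 × 0.8603 ≈ 1.72193 m.
Distance: √(10.8976² + 1.72193²) ≈ 11.0328 m.
In feet: 11.0328 m ÷ 0.3048 ≈ 36.197 ft.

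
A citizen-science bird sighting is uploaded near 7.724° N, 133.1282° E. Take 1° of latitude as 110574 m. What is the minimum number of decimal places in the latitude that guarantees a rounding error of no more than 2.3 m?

One degree of latitude covers 110574 m.
With N decimal places the half-ulp bound is 0.5·10⁻ᴺ°, or 0.5·10⁻ᴺ × 110574 m on the ground.
Need 0.5 × 110574 × 10⁻ᴺ ≤ 2.3 → 10⁻ᴺ ≤ 4.160e-05, so N ≥ 4.38.
At 4 places the error can reach 5.53 m, but 5 places keeps it to 0.553 m.

5 decimal places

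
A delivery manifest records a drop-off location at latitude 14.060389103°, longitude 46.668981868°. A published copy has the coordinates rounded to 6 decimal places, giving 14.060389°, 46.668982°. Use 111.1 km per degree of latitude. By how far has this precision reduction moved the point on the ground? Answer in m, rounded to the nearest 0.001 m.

Δlat = 14.060389103 − 14.060389 = +0.000000103°; Δlon = 46.668981868 − 46.668982 = -0.000000132°.
N–S: 0.000000103° × 111100 m/° = 0.0114433 m.
East–west at this latitude: -0.000000132° × 111100 × cos 14.0604° ≈ -0.000000132 × 107771 = -0.0142258 m.
Hypotenuse of the two orthogonal shifts: √(0.0114433² + 0.0142258²) = 0.0182571 m.

0.018 m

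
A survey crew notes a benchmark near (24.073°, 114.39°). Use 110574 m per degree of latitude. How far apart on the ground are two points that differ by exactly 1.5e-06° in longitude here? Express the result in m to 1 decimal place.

At 24.073° a degree of longitude is 110574 × cos 24.073° ≈ 100957 m, so 1.5e-06° corresponds to 0.151435 m.

0.2 m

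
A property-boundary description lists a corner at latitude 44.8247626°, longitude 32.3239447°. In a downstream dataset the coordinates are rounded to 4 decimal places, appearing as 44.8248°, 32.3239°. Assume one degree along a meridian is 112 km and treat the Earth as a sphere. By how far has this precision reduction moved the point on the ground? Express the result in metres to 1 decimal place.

5.5 metres

Δlat = 44.8247626 − 44.8248 = -0.0000374°; Δlon = 32.3239447 − 32.3239 = +0.0000447°.
N–S: -0.0000374° × 112000 m/° = -4.1888 m.
E–W at 44.8248°: 0.0000447° × 112000 × cos 44.8248° = 0.0000447 × 112000 × 0.7093 ≈ 3.55087 m.
Distance: √(4.1888² + 3.55087²) ≈ 5.49133 m.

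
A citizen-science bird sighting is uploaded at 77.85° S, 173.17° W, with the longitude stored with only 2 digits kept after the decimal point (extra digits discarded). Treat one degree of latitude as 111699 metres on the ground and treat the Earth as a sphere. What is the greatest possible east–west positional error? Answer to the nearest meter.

235 meters

Truncating at 2 decimal places can drop up to a full unit in the last place, so the longitude may be off by as much as 0.01°.
Parallels shrink by cos φ, so at 77.85° a degree of longitude is 111699 × 0.2105 ≈ 23509.5 m.
Maximum E–W displacement: 0.01 × 23509.5 = 235.095 m.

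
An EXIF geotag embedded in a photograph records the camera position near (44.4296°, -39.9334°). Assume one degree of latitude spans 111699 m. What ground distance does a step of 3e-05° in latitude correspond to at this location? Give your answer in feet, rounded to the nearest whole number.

3e-05° × 111699 m/° = 3.35097 m.
Converting: 3.35097 m × 3.2808 ft/m ≈ 10.994 ft.

11 feet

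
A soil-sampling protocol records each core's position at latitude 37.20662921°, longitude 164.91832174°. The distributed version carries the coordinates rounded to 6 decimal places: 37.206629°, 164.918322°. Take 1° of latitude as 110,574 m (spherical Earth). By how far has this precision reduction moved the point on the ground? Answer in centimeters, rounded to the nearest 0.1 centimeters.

The latitude changed by +0.00000021° and the longitude by -0.00000026°.
North–south shift: 0.00000021 × 110574 = 0.0232205 m.
East–west at this latitude: -0.00000026° × 110574 × cos 37.2066° ≈ -0.00000026 × 88067.8 = -0.0228976 m.
Distance: √(0.0232205² + 0.0228976²) ≈ 0.0326113 m.
That is 0.0326113 m = 3.2611 cm.

3.3 centimeters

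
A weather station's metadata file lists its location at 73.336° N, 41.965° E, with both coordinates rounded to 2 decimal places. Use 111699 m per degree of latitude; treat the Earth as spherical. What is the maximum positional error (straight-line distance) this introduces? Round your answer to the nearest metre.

581 metres

Rounding to 2 decimal places leaves each coordinate within ±0.005° of the true value.
North–south component: 0.005° × 111699 = 558.495 m.
East–west component at 73.336°: 0.005° × 111699 × cos 73.336° ≈ 0.005 × 32030.7 ≈ 160.153 m.
Worst case both components are at the extreme and orthogonal: √(558.495² + 160.153²) ≈ 581.004 m.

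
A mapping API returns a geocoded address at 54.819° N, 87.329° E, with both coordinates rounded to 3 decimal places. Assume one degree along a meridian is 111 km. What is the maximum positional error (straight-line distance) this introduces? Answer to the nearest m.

64 m

Rounding to 3 decimal places leaves each coordinate within ±0.0005° of the true value.
N–S: 0.0005° × 111000 m/° = 55.5 m.
East–west component at 54.819°: 0.0005° × 111000 × cos 54.819° ≈ 0.0005 × 63953.9 ≈ 31.977 m.
The two errors are perpendicular, so the maximum displacement is √(55.5² + 31.977²) ≈ 64.0529 m.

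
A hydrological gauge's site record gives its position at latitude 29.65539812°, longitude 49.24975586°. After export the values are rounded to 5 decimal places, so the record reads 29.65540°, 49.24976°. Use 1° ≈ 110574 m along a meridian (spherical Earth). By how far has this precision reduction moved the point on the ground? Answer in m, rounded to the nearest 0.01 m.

Δlat = 29.65539812 − 29.65540 = -0.00000188°; Δlon = 49.24975586 − 49.24976 = -0.00000414°.
North–south shift: -0.00000188 × 110574 = -0.207879 m.
E–W at 29.6554°: -0.00000414° × 110574 × cos 29.6554° = -0.00000414 × 110574 × 0.8690 ≈ -0.397815 m.
Distance: √(0.207879² + 0.397815²) ≈ 0.448855 m.

0.45 m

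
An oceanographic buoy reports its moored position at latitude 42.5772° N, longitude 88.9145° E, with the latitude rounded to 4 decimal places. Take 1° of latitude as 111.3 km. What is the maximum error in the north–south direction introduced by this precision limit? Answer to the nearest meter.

6 meters

Rounding to 4 decimal places leaves the latitude within ±5e-05° of the true value.
North–south distance: 5e-05° × 111300 m/° = 5.565 m.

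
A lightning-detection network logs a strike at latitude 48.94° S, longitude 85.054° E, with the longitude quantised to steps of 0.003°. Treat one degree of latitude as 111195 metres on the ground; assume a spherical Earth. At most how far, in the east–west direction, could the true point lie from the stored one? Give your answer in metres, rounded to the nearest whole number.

110 metres

With a 0.003° grid the true value lies within half a step, ±0.003°/2 = ±0.0015°, of the stored one.
At latitude 48.94° a degree of longitude spans 111195 m × cos 48.94° = 111195 × 0.6568 ≈ 73038.3 m.
East–west error: 0.0015° × 73038.3 m/° ≈ 109.557 m.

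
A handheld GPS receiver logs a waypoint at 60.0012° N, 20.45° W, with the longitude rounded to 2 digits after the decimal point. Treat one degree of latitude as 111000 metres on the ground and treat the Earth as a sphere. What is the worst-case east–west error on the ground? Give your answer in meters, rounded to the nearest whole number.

277 meters

Rounding to 2 decimal places leaves the longitude within ±0.005° of the true value.
At latitude 60.0012° a degree of longitude spans 111000 m × cos 60.0012° = 111000 × 0.5000 ≈ 55498 m.
East–west error: 0.005° × 55498 m/° ≈ 277.49 m.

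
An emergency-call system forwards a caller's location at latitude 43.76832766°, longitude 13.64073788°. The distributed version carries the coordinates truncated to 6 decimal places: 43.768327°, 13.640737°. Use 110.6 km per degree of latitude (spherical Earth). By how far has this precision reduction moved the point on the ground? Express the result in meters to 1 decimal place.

The latitude changed by +0.00000066° and the longitude by +0.00000088°.
North–south shift: 0.00000066 × 110600 = 0.072996 m.
E–W at 43.7683°: 0.00000088° × 110600 × cos 43.7683° = 0.00000088 × 110600 × 0.7221 ≈ 0.0702847 m.
Distance: √(0.072996² + 0.0702847²) ≈ 0.101333 m.

0.1 meters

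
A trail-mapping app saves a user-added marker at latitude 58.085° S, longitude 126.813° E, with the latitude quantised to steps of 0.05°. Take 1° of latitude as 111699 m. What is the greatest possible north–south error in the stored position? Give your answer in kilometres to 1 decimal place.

2.8 kilometres

With a 0.05° grid the true value lies within half a step, ±0.05°/2 = ±0.025°, of the stored one.
North–south distance: 0.025° × 111699 m/° = 2792.48 m.
That is 2792.48 m = 2.7925 km.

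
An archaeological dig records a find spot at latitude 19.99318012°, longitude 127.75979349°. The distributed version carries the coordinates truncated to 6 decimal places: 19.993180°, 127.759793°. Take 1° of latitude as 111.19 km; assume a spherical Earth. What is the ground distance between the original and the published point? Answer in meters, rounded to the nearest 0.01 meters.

0.05 meters

Δlat = 19.99318012 − 19.993180 = +0.00000012°; Δlon = 127.75979349 − 127.759793 = +0.00000049°.
North–south shift: 0.00000012 × 111190 = 0.0133428 m.
East–west at this latitude: 0.00000049° × 111190 × cos 19.9932° ≈ 0.00000049 × 104489 = 0.0511996 m.
Distance: √(0.0133428² + 0.0511996²) ≈ 0.0529096 m.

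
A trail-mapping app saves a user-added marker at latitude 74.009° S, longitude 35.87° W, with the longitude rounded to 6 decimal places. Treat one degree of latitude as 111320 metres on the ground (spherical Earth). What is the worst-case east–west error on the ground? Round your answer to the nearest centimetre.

2 centimetres

Rounding to 6 decimal places leaves the longitude within ±5e-07° of the true value.
One degree of longitude at 74.009° is 111320 × cos 74.009° ≈ 111320 × 0.2755 = 30667.1 m.
So at most 5e-07° × 30667.1 ≈ 0.0153336 m east–west.
That is 0.0153336 m = 1.5334 cm.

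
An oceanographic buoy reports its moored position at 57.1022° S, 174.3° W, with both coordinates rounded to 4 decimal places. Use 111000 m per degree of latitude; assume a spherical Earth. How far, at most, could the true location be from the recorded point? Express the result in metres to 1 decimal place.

Rounding to 4 decimal places leaves each coordinate within ±5e-05° of the true value.
Latitude error → 5e-05 × 111000 = 5.55 m along the meridian.
E–W at 57.1022°: 5e-05° × 111000 × cos 57.1022° = 5e-05 × 111000 × 0.5431 ≈ 3.01444 m.
The two errors are perpendicular, so the maximum displacement is √(5.55² + 3.01444²) ≈ 6.3158 m.

6.3 metres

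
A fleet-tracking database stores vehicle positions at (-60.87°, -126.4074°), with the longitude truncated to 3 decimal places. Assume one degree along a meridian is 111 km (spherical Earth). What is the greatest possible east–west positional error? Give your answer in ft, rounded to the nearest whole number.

177 ft

Truncating at 3 decimal places can drop up to a full unit in the last place, so the longitude may be off by as much as 0.001°.
Parallels shrink by cos φ, so at 60.87° a degree of longitude is 111000 × 0.4868 ≈ 54034 m.
So at most 0.001° × 54034 ≈ 54.034 m east–west.
In feet: 54.034 m ÷ 0.3048 ≈ 177.28 ft.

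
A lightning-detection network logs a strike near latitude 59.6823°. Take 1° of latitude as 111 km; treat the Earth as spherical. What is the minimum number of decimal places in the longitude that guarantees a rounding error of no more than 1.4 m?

At 59.6823° one degree of longitude covers 111000 × cos 59.6823° ≈ 111000 × 0.5048 ≈ 56032.2 m.
With N decimal places the half-ulp bound is 0.5·10⁻ᴺ°, or 0.5·10⁻ᴺ × 56032.2 m on the ground.
Need 0.5 × 56032.2 × 10⁻ᴺ ≤ 1.4 → 10⁻ᴺ ≤ 4.997e-05, so N ≥ 4.30.
So 5 decimal places suffice (0.28 m); 4 would allow up to 2.8 m.

5 decimal places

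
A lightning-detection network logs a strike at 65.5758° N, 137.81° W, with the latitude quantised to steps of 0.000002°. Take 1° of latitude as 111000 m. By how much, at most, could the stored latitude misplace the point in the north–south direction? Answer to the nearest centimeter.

With a 0.000002° grid the true value lies within half a step, ±0.000002°/2 = ±1e-06°, of the stored one.
Along the meridian that is 1e-06° × 111000 m/° = 0.111 m.
That is 0.111 m = 11.1 cm.

11 centimeters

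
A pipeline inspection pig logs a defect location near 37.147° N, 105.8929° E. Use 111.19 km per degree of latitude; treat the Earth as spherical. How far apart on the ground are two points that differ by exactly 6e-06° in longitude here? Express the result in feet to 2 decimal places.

One degree of longitude here spans 111190 × cos 37.147° = 111190 × 0.7971 ≈ 88628.3 m; 6e-06° of that is 0.53177 m.
Converting: 0.53177 m × 3.2808 ft/m ≈ 1.7447 ft.

1.74 feet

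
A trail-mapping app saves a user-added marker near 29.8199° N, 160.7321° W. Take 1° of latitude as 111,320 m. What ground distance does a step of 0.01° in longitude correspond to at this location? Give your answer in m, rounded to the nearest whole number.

966 m

At 29.8199° a degree of longitude is 111320 × cos 29.8199° ≈ 96580.4 m, so 0.01° corresponds to 965.804 m.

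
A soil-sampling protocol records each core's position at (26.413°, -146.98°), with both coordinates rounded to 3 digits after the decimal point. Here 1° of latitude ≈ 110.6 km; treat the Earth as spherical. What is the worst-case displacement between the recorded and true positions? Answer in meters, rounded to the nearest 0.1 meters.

74.2 meters

Rounding to 3 decimal places leaves each coordinate within ±0.0005° of the true value.
N–S: 0.0005° × 110600 m/° = 55.3 m.
East–west component at 26.413°: 0.0005° × 110600 × cos 26.413° ≈ 0.0005 × 99054.6 ≈ 49.5273 m.
Worst case both components are at the extreme and orthogonal: √(55.3² + 49.5273²) ≈ 74.2364 m.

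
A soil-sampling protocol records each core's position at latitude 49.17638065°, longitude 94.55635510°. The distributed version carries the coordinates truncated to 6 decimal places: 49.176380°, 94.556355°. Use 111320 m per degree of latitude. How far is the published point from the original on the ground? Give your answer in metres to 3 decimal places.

The latitude changed by +0.00000065° and the longitude by +0.00000010°.
N–S: 0.00000065° × 111320 m/° = 0.072358 m.
East–west at this latitude: 0.00000010° × 111320 × cos 49.1764° ≈ 0.00000010 × 72773.5 = 0.00727735 m.
Distance: √(0.072358² + 0.00727735²) ≈ 0.072723 m.

0.073 metres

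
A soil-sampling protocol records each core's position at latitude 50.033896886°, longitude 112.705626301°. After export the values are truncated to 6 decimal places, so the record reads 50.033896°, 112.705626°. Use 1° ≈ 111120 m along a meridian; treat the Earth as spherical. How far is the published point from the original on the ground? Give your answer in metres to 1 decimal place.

Δlat = 50.033896886 − 50.033896 = +0.000000886°; Δlon = 112.705626301 − 112.705626 = +0.000000301°.
N–S: 0.000000886° × 111120 m/° = 0.0984523 m.
East–west at this latitude: 0.000000301° × 111120 × cos 50.0339° ≈ 0.000000301 × 71376.2 = 0.0214842 m.
Hypotenuse of the two orthogonal shifts: √(0.0984523² + 0.0214842²) = 0.100769 m.

0.1 metres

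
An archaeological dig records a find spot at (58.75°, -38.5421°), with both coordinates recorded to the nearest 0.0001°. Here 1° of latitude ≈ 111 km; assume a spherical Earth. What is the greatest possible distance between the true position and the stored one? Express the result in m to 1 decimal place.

6.3 m

Rounding to 4 decimal places leaves each coordinate within ±5e-05° of the true value.
N–S: 5e-05° × 111000 m/° = 5.55 m.
East–west component at 58.75°: 5e-05° × 111000 × cos 58.75° ≈ 5e-05 × 57583.8 ≈ 2.87919 m.
The two errors are perpendicular, so the maximum displacement is √(5.55² + 2.87919²) ≈ 6.25238 m.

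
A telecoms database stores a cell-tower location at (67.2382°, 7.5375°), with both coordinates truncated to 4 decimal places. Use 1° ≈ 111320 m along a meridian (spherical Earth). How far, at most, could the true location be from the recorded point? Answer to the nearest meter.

Truncating at 4 decimal places can drop up to a full unit in the last place, so each coordinate may be off by as much as 0.0001°.
North–south component: 0.0001° × 111320 = 11.132 m.
Longitude error → 0.0001 × 111320 × cos 67.2382° = 0.0001 × 111320 × 0.3869 ≈ 4.30698 m.
Combining orthogonally: (11.132² + 4.30698²)^½ ≈ 11.9361 m.

12 meters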